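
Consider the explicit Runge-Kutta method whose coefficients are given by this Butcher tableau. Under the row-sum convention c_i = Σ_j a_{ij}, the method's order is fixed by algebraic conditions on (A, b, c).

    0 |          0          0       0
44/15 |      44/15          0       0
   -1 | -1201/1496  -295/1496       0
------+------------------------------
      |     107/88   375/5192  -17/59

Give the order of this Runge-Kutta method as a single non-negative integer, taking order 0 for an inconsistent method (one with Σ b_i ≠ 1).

b = (107/88, 375/5192, -17/59)
c = (0, 44/15, -1)
Ac = (0, 0, -59/102)
Σ b_i: 107/88·1 + 375/5192·1 + (-17/59)·1 = 1 ✓
b·c: 375/5192·44/15 + (-17/59)·(-1) = 1/2 ✓
b·c²: 375/5192·1936/225 + (-17/59)·1 = 1/3 ✓
b·Ac: (-17/59)·(-59/102) = 1/6 ✓; 3 stages ⇒ order 3.

3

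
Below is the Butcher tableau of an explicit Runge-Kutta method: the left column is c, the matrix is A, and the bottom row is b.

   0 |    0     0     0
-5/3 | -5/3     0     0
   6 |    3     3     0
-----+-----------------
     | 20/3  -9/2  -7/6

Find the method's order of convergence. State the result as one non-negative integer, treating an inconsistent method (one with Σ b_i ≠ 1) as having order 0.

b = (20/3, -9/2, -7/6)
c = (0, -5/3, 6)
Ac = (0, 0, -5)
Σ b_i: 20/3·1 + (-9/2)·1 + (-7/6)·1 = 1 ✓
b·c: (-9/2)·(-5/3) + (-7/6)·6 = 1/2 ✓
b·c²: (-9/2)·25/9 + (-7/6)·36 = -109/2 ≠ 1/3 ⇒ order 2.
b·Ac: (-7/6)·(-5) = 35/6 ≠ 1/6

2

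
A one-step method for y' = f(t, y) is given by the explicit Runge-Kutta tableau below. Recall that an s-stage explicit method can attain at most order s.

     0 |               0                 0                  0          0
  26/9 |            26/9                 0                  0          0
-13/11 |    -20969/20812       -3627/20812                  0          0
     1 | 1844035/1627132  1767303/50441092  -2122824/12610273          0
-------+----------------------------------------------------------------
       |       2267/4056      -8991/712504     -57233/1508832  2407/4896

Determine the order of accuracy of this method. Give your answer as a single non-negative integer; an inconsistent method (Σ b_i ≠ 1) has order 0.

4

b = (2267/4056, -8991/712504, -57233/1508832, 2407/4896)
c = (0, 26/9, -13/11, 1)
Ac = (0, 0, -5239/10406, 1445/4814)
Σ b_i: 2267/4056·1 + (-8991/712504)·1 + (-57233/1508832)·1 + 2407/4896·1 = 1 ✓
b·c: (-8991/712504)·26/9 + (-57233/1508832)·(-13/11) + 2407/4896·1 = 1/2 ✓
b·c²: (-8991/712504)·676/81 + (-57233/1508832)·169/121 + 2407/4896·1 = 1/3 ✓
b·Ac: (-57233/1508832)·(-5239/10406) + 2407/4896·1445/4814 = 1/6 ✓
b·c³: (-8991/712504)·17576/729 + (-57233/1508832)·(-2197/1331) + 2407/4896·1 = 1/4 ✓
b·(c∘Ac): (-57233/1508832)·68107/114466 + 2407/4896·1445/4814 = 1/8 ✓
b·Ac²: (-57233/1508832)·(-68107/46827) + 2407/4896·1241/21663 = 1/12 ✓
b·A²c: 2407/4896·204/2407 = 1/24 ✓; 4 stages ⇒ order 4.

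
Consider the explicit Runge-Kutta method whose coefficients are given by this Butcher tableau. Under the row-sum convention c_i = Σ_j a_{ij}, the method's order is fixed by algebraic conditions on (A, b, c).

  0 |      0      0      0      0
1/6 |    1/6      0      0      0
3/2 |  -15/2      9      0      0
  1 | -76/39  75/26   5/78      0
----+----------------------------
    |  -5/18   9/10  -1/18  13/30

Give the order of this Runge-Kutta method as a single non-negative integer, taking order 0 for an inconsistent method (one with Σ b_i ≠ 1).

b = (-5/18, 9/10, -1/18, 13/30)
c = (0, 1/6, 3/2, 1)
Ac = (0, 0, 3/2, 15/26)
Σ b_i: (-5/18)·1 + 9/10·1 + (-1/18)·1 + 13/30·1 = 1 ✓
b·c: 9/10·1/6 + (-1/18)·3/2 + 13/30·1 = 1/2 ✓
b·c²: 9/10·1/36 + (-1/18)·9/4 + 13/30·1 = 1/3 ✓
b·Ac: (-1/18)·3/2 + 13/30·15/26 = 1/6 ✓
b·c³: 9/10·1/216 + (-1/18)·27/8 + 13/30·1 = 1/4 ✓
b·(c∘Ac): (-1/18)·9/4 + 13/30·15/26 = 1/8 ✓
b·Ac²: (-1/18)·1/4 + 13/30·35/156 = 1/12 ✓
b·A²c: 13/30·5/52 = 1/24 ✓; 4 stages ⇒ order 4.

4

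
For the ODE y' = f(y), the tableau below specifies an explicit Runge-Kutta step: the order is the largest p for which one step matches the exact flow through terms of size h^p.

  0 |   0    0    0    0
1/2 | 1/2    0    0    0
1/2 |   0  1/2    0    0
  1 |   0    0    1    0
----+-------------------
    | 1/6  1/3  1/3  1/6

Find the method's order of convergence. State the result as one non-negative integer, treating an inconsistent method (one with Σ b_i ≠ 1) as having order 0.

4

b = (1/6, 1/3, 1/3, 1/6)
c = (0, 1/2, 1/2, 1)
Ac = (0, 0, 1/4, 1/2)
Σ b_i: 1/6·1 + 1/3·1 + 1/3·1 + 1/6·1 = 1 ✓
b·c: 1/3·1/2 + 1/3·1/2 + 1/6·1 = 1/2 ✓
b·c²: 1/3·1/4 + 1/3·1/4 + 1/6·1 = 1/3 ✓
b·Ac: 1/3·1/4 + 1/6·1/2 = 1/6 ✓
b·c³: 1/3·1/8 + 1/3·1/8 + 1/6·1 = 1/4 ✓
b·(c∘Ac): 1/3·1/8 + 1/6·1/2 = 1/8 ✓
b·Ac²: 1/3·1/8 + 1/6·1/4 = 1/12 ✓
b·A²c: 1/6·1/4 = 1/24 ✓; 4 stages ⇒ order 4.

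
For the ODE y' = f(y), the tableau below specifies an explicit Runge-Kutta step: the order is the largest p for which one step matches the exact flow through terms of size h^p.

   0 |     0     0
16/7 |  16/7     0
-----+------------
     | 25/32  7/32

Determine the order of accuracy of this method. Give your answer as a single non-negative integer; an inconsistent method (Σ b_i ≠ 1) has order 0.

b = (25/32, 7/32)
c = (0, 16/7)
Σ b_i: 25/32·1 + 7/32·1 = 1 ✓
b·c: 7/32·16/7 = 1/2 ✓; 2 stages ⇒ order 2.

2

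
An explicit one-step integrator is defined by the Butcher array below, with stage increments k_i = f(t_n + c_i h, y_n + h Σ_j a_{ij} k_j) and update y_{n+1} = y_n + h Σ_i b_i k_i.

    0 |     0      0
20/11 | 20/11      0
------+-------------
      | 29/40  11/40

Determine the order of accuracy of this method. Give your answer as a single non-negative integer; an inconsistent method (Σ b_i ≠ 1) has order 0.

b = (29/40, 11/40)
c = (0, 20/11)
Σ b_i: 29/40·1 + 11/40·1 = 1 ✓
b·c: 11/40·20/11 = 1/2 ✓; 2 stages ⇒ order 2.

2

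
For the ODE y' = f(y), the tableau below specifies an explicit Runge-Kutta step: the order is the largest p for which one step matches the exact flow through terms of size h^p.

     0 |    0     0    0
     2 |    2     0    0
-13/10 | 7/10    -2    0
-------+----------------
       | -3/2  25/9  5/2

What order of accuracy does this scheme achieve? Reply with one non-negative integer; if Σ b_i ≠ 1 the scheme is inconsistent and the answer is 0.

b = (-3/2, 25/9, 5/2)
c = (0, 2, -13/10)
Ac = (0, 0, -4)
Σ b_i: (-3/2)·1 + 25/9·1 + 5/2·1 = 34/9 ≠ 1 ⇒ order 0.

0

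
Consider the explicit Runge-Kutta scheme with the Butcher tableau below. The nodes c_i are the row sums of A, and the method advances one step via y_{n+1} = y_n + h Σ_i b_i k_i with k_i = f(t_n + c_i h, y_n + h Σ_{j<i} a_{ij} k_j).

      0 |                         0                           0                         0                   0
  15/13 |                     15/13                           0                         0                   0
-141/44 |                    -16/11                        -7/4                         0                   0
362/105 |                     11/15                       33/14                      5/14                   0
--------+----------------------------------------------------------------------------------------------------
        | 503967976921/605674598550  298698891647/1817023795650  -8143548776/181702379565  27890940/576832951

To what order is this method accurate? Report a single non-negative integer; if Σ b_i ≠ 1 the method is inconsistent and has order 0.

3

b = (503967976921/605674598550, 298698891647/1817023795650, -8143548776/181702379565, 27890940/576832951)
c = (0, 15/13, -141/44, 362/105)
Ac = (0, 0, -105/52, 12615/8008)
Σ b_i: 503967976921/605674598550·1 + 298698891647/1817023795650·1 + (-8143548776/181702379565)·1 + 27890940/576832951·1 = 1 ✓
b·c: 298698891647/1817023795650·15/13 + (-8143548776/181702379565)·(-141/44) + 27890940/576832951·362/105 = 1/2 ✓
b·c²: 298698891647/1817023795650·225/169 + (-8143548776/181702379565)·19881/1936 + 27890940/576832951·131044/11025 = 1/3 ✓
b·Ac: (-8143548776/181702379565)·(-105/52) + 27890940/576832951·12615/8008 = 1/6 ✓
b·c³: 298698891647/1817023795650·3375/2197 + (-8143548776/181702379565)·(-2803221/85184) + 27890940/576832951·47437928/1157625 = 26982808255042531/7275363277782600 ≠ 1/4 ⇒ order 3.
b·(c∘Ac): (-8143548776/181702379565)·14805/2288 + 27890940/576832951·152221/28028 = -2877022273/104983597082 ≠ 1/8
b·Ac²: (-8143548776/181702379565)·(-1575/676) + 27890940/576832951·31174245/4580576 = 286059547795/659896895944 ≠ 1/12
b·A²c: 27890940/576832951·(-75/104) = -522955125/14997656726 ≠ 1/24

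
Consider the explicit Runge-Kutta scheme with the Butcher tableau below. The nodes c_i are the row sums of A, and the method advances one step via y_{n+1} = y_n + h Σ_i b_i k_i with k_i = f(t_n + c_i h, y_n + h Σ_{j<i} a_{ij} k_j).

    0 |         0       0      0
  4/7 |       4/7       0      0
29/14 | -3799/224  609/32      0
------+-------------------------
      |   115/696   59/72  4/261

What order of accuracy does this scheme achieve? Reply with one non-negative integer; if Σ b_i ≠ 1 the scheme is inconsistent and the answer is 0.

b = (115/696, 59/72, 4/261)
c = (0, 4/7, 29/14)
Ac = (0, 0, 87/8)
Σ b_i: 115/696·1 + 59/72·1 + 4/261·1 = 1 ✓
b·c: 59/72·4/7 + 4/261·29/14 = 1/2 ✓
b·c²: 59/72·16/49 + 4/261·841/196 = 1/3 ✓
b·Ac: 4/261·87/8 = 1/6 ✓; 3 stages ⇒ order 3.

3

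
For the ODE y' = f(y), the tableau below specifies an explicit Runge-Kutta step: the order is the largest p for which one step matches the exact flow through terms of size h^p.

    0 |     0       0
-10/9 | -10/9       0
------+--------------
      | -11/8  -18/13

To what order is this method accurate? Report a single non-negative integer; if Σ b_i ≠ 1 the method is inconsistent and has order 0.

b = (-11/8, -18/13)
c = (0, -10/9)
Σ b_i: (-11/8)·1 + (-18/13)·1 = -287/104 ≠ 1 ⇒ order 0.

0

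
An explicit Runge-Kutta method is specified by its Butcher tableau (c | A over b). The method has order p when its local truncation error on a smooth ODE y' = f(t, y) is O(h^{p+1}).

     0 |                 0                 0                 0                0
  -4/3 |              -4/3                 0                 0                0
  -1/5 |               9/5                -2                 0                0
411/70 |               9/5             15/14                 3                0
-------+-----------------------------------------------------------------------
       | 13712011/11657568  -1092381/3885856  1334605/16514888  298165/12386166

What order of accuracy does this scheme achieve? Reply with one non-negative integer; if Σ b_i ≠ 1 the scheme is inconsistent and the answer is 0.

3

b = (13712011/11657568, -1092381/3885856, 1334605/16514888, 298165/12386166)
c = (0, -4/3, -1/5, 411/70)
Ac = (0, 0, 8/3, -71/35)
Σ b_i: 13712011/11657568·1 + (-1092381/3885856)·1 + 1334605/16514888·1 + 298165/12386166·1 = 1 ✓
b·c: (-1092381/3885856)·(-4/3) + 1334605/16514888·(-1/5) + 298165/12386166·411/70 = 1/2 ✓
b·c²: (-1092381/3885856)·16/9 + 1334605/16514888·1/25 + 298165/12386166·168921/4900 = 1/3 ✓
b·Ac: 1334605/16514888·8/3 + 298165/12386166·(-71/35) = 1/6 ✓
b·c³: (-1092381/3885856)·(-64/27) + 1334605/16514888·(-1/125) + 298165/12386166·69426531/343000 = 3389500271/612022320 ≠ 1/4 ⇒ order 3.
b·(c∘Ac): 1334605/16514888·(-8/15) + 298165/12386166·(-29181/2450) = -2403041/7285980 ≠ 1/8
b·Ac²: 1334605/16514888·(-32/9) + 298165/12386166·1063/525 = -2607559/10928970 ≠ 1/12
b·A²c: 298165/12386166·8 = 1192660/6193083 ≠ 1/24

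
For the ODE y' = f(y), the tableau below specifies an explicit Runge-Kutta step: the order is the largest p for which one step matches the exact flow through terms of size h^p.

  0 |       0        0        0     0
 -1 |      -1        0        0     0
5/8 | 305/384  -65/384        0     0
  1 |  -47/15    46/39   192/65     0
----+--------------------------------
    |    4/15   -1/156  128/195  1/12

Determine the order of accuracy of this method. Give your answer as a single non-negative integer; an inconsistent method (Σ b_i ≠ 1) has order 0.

b = (4/15, -1/156, 128/195, 1/12)
c = (0, -1, 5/8, 1)
Ac = (0, 0, 65/384, 2/3)
Σ b_i: 4/15·1 + (-1/156)·1 + 128/195·1 + 1/12·1 = 1 ✓
b·c: (-1/156)·(-1) + 128/195·5/8 + 1/12·1 = 1/2 ✓
b·c²: (-1/156)·1 + 128/195·25/64 + 1/12·1 = 1/3 ✓
b·Ac: 128/195·65/384 + 1/12·2/3 = 1/6 ✓
b·c³: (-1/156)·(-1) + 128/195·125/512 + 1/12·1 = 1/4 ✓
b·(c∘Ac): 128/195·325/3072 + 1/12·2/3 = 1/8 ✓
b·Ac²: 128/195·(-65/384) + 1/12·7/3 = 1/12 ✓
b·A²c: 1/12·1/2 = 1/24 ✓; 4 stages ⇒ order 4.

4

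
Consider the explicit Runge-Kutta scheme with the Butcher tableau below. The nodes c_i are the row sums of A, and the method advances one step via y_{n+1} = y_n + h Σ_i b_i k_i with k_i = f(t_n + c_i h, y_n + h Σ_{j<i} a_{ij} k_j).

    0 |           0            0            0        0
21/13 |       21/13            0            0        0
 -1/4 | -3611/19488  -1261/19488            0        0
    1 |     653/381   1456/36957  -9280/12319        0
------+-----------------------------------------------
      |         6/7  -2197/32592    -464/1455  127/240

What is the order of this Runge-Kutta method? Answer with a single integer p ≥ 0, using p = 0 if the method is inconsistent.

b = (6/7, -2197/32592, -464/1455, 127/240)
c = (0, 21/13, -1/4, 1)
Ac = (0, 0, -97/928, 32/127)
Σ b_i: 6/7·1 + (-2197/32592)·1 + (-464/1455)·1 + 127/240·1 = 1 ✓
b·c: (-2197/32592)·21/13 + (-464/1455)·(-1/4) + 127/240·1 = 1/2 ✓
b·c²: (-2197/32592)·441/169 + (-464/1455)·1/16 + 127/240·1 = 1/3 ✓
b·Ac: (-464/1455)·(-97/928) + 127/240·32/127 = 1/6 ✓
b·c³: (-2197/32592)·9261/2197 + (-464/1455)·(-1/64) + 127/240·1 = 1/4 ✓
b·(c∘Ac): (-464/1455)·97/3712 + 127/240·32/127 = 1/8 ✓
b·Ac²: (-464/1455)·(-2037/12064) + 127/240·92/1651 = 1/12 ✓
b·A²c: 127/240·10/127 = 1/24 ✓; 4 stages ⇒ order 4.

4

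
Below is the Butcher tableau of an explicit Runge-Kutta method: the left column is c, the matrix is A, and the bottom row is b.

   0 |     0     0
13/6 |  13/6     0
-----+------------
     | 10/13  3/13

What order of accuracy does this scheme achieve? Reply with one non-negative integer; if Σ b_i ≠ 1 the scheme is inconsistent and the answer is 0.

b = (10/13, 3/13)
c = (0, 13/6)
Σ b_i: 10/13·1 + 3/13·1 = 1 ✓
b·c: 3/13·13/6 = 1/2 ✓; 2 stages ⇒ order 2.

2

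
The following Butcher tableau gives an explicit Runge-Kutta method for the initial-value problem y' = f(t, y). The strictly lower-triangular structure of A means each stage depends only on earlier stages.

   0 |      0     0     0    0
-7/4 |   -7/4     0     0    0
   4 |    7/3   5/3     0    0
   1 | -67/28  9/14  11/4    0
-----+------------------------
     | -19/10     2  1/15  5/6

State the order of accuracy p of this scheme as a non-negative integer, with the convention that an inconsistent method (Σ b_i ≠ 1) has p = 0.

1

b = (-19/10, 2, 1/15, 5/6)
c = (0, -7/4, 4, 1)
Ac = (0, 0, -35/12, 79/8)
Σ b_i: (-19/10)·1 + 2·1 + 1/15·1 + 5/6·1 = 1 ✓
b·c: 2·(-7/4) + 1/15·4 + 5/6·1 = -12/5 ≠ 1/2 ⇒ order 1.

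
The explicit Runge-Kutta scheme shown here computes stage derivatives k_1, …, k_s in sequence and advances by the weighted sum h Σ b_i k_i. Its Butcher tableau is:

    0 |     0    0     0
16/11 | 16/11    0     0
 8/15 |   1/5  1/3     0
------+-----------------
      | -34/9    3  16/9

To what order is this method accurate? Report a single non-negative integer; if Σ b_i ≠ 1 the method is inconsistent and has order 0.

b = (-34/9, 3, 16/9)
c = (0, 16/11, 8/15)
Ac = (0, 0, 16/33)
Σ b_i: (-34/9)·1 + 3·1 + 16/9·1 = 1 ✓
b·c: 3·16/11 + 16/9·8/15 = 7888/1485 ≠ 1/2 ⇒ order 1.

1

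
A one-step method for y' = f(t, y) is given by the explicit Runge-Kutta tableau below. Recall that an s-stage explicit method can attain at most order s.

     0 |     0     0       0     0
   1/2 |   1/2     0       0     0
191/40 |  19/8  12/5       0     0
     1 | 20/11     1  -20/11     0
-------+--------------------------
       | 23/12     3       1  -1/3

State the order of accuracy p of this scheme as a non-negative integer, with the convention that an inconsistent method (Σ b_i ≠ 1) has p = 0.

0

b = (23/12, 3, 1, -1/3)
c = (0, 1/2, 191/40, 1)
Ac = (0, 0, 6/5, -90/11)
Σ b_i: 23/12·1 + 3·1 + 1·1 + (-1/3)·1 = 67/12 ≠ 1 ⇒ order 0.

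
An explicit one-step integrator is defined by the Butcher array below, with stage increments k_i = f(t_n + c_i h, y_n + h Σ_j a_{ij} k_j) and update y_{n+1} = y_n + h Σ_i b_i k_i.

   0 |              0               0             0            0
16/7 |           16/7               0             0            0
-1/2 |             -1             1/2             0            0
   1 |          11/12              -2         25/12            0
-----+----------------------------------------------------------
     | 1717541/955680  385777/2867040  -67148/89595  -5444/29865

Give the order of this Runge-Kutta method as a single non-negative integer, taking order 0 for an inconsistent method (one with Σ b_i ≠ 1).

3

b = (1717541/955680, 385777/2867040, -67148/89595, -5444/29865)
c = (0, 16/7, -1/2, 1)
Ac = (0, 0, 8/7, -943/168)
Σ b_i: 1717541/955680·1 + 385777/2867040·1 + (-67148/89595)·1 + (-5444/29865)·1 = 1 ✓
b·c: 385777/2867040·16/7 + (-67148/89595)·(-1/2) + (-5444/29865)·1 = 1/2 ✓
b·c²: 385777/2867040·256/49 + (-67148/89595)·1/4 + (-5444/29865)·1 = 1/3 ✓
b·Ac: (-67148/89595)·8/7 + (-5444/29865)·(-943/168) = 1/6 ✓
b·c³: 385777/2867040·4096/343 + (-67148/89595)·(-1/8) + (-5444/29865)·1 = 634783/418110 ≠ 1/4 ⇒ order 3.
b·(c∘Ac): (-67148/89595)·(-4/7) + (-5444/29865)·(-943/168) = 606869/418110 ≠ 1/8
b·Ac²: (-67148/89595)·128/49 + (-5444/29865)·(-23351/2352) = -8251/55748 ≠ 1/12
b·A²c: (-5444/29865)·50/21 = -54440/125433 ≠ 1/24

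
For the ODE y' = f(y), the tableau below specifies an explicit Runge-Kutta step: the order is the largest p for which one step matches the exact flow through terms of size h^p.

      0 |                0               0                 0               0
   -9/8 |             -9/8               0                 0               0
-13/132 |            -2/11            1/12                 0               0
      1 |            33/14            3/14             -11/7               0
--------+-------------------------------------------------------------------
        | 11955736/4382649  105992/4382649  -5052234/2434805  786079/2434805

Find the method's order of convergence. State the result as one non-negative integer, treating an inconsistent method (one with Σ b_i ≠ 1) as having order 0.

3

b = (11955736/4382649, 105992/4382649, -5052234/2434805, 786079/2434805)
c = (0, -9/8, -13/132, 1)
Ac = (0, 0, -3/32, -29/336)
Σ b_i: 11955736/4382649·1 + 105992/4382649·1 + (-5052234/2434805)·1 + 786079/2434805·1 = 1 ✓
b·c: 105992/4382649·(-9/8) + (-5052234/2434805)·(-13/132) + 786079/2434805·1 = 1/2 ✓
b·c²: 105992/4382649·81/64 + (-5052234/2434805)·169/17424 + 786079/2434805·1 = 1/3 ✓
b·Ac: (-5052234/2434805)·(-3/32) + 786079/2434805·(-29/336) = 1/6 ✓
b·c³: 105992/4382649·(-729/512) + (-5052234/2434805)·(-2197/2299968) + 786079/2434805·1 = 895991147/3085384896 ≠ 1/4 ⇒ order 3.
b·(c∘Ac): (-5052234/2434805)·13/1408 + 786079/2434805·(-29/336) = -4396537/93496512 ≠ 1/8
b·Ac²: (-5052234/2434805)·27/256 + 786079/2434805·22705/88704 = -1050651839/7713462240 ≠ 1/12
b·A²c: 786079/2434805·33/224 = 3705801/77913760 ≠ 1/24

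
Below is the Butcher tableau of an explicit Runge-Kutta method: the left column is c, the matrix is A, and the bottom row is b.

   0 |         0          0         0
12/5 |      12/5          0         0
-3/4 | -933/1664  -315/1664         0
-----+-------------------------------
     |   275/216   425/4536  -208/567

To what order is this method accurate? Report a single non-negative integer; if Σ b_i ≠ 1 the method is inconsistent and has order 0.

b = (275/216, 425/4536, -208/567)
c = (0, 12/5, -3/4)
Ac = (0, 0, -189/416)
Σ b_i: 275/216·1 + 425/4536·1 + (-208/567)·1 = 1 ✓
b·c: 425/4536·12/5 + (-208/567)·(-3/4) = 1/2 ✓
b·c²: 425/4536·144/25 + (-208/567)·9/16 = 1/3 ✓
b·Ac: (-208/567)·(-189/416) = 1/6 ✓; 3 stages ⇒ order 3.

3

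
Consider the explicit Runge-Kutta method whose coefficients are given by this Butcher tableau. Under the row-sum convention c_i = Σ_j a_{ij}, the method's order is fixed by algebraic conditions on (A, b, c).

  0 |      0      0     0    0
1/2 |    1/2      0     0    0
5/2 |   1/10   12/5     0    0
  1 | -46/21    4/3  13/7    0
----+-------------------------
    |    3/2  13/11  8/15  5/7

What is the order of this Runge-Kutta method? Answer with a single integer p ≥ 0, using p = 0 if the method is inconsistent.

b = (3/2, 13/11, 8/15, 5/7)
c = (0, 1/2, 5/2, 1)
Ac = (0, 0, 6/5, 223/42)
Σ b_i: 3/2·1 + 13/11·1 + 8/15·1 + 5/7·1 = 9077/2310 ≠ 1 ⇒ order 0.

0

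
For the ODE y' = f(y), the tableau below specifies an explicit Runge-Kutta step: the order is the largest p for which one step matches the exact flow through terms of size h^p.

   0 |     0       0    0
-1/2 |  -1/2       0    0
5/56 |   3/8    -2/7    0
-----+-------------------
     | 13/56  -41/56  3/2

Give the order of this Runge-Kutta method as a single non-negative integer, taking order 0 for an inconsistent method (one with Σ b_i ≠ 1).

b = (13/56, -41/56, 3/2)
c = (0, -1/2, 5/56)
Ac = (0, 0, 1/7)
Σ b_i: 13/56·1 + (-41/56)·1 + 3/2·1 = 1 ✓
b·c: (-41/56)·(-1/2) + 3/2·5/56 = 1/2 ✓
b·c²: (-41/56)·1/4 + 3/2·25/3136 = -1073/6272 ≠ 1/3 ⇒ order 2.
b·Ac: 3/2·1/7 = 3/14 ≠ 1/6

2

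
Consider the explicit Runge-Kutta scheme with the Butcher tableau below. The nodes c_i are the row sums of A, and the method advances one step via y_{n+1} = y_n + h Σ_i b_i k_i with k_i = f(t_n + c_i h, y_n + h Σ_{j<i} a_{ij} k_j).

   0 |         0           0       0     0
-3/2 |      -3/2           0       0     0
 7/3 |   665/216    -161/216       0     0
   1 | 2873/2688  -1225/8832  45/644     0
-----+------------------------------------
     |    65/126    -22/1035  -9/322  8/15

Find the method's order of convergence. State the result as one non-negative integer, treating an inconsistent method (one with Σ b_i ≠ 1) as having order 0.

4

b = (65/126, -22/1035, -9/322, 8/15)
c = (0, -3/2, 7/3, 1)
Ac = (0, 0, 161/144, 95/256)
Σ b_i: 65/126·1 + (-22/1035)·1 + (-9/322)·1 + 8/15·1 = 1 ✓
b·c: (-22/1035)·(-3/2) + (-9/322)·7/3 + 8/15·1 = 1/2 ✓
b·c²: (-22/1035)·9/4 + (-9/322)·49/9 + 8/15·1 = 1/3 ✓
b·Ac: (-9/322)·161/144 + 8/15·95/256 = 1/6 ✓
b·c³: (-22/1035)·(-27/8) + (-9/322)·343/27 + 8/15·1 = 1/4 ✓
b·(c∘Ac): (-9/322)·1127/432 + 8/15·95/256 = 1/8 ✓
b·Ac²: (-9/322)·(-161/96) + 8/15·35/512 = 1/12 ✓
b·A²c: 8/15·5/64 = 1/24 ✓; 4 stages ⇒ order 4.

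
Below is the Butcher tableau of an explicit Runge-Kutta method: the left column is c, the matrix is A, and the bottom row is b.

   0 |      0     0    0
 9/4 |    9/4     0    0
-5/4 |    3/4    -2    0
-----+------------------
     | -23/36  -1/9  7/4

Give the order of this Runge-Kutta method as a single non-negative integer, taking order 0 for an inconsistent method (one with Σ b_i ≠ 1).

b = (-23/36, -1/9, 7/4)
c = (0, 9/4, -5/4)
Ac = (0, 0, -9/2)
Σ b_i: (-23/36)·1 + (-1/9)·1 + 7/4·1 = 1 ✓
b·c: (-1/9)·9/4 + 7/4·(-5/4) = -39/16 ≠ 1/2 ⇒ order 1.

1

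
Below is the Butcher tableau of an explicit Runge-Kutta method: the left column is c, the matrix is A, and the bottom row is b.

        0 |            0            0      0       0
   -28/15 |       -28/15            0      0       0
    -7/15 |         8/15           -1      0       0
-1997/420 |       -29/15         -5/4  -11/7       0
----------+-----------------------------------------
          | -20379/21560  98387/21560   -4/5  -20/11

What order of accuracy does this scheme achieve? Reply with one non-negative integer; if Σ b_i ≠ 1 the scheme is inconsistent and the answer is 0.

2

b = (-20379/21560, 98387/21560, -4/5, -20/11)
c = (0, -28/15, -7/15, -1997/420)
Ac = (0, 0, 28/15, 46/15)
Σ b_i: (-20379/21560)·1 + 98387/21560·1 + (-4/5)·1 + (-20/11)·1 = 1 ✓
b·c: 98387/21560·(-28/15) + (-4/5)·(-7/15) + (-20/11)·(-1997/420) = 1/2 ✓
b·c²: 98387/21560·784/225 + (-4/5)·49/225 + (-20/11)·3988009/176400 = -61555097/2425500 ≠ 1/3 ⇒ order 2.
b·Ac: (-4/5)·28/15 + (-20/11)·46/15 = -1944/275 ≠ 1/6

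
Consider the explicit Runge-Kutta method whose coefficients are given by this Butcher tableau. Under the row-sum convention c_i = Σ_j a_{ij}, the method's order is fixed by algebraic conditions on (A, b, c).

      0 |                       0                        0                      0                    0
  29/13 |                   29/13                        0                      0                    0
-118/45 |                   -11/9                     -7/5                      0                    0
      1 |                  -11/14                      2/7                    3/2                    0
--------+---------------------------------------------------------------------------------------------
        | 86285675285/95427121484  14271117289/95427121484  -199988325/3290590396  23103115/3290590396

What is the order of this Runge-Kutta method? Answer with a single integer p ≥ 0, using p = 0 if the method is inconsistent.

b = (86285675285/95427121484, 14271117289/95427121484, -199988325/3290590396, 23103115/3290590396)
c = (0, 29/13, -118/45, 1)
Ac = (0, 0, -203/65, -4499/1365)
Σ b_i: 86285675285/95427121484·1 + 14271117289/95427121484·1 + (-199988325/3290590396)·1 + 23103115/3290590396·1 = 1 ✓
b·c: 14271117289/95427121484·29/13 + (-199988325/3290590396)·(-118/45) + 23103115/3290590396·1 = 1/2 ✓
b·c²: 14271117289/95427121484·841/169 + (-199988325/3290590396)·13924/2025 + 23103115/3290590396·1 = 1/3 ✓
b·Ac: (-199988325/3290590396)·(-203/65) + 23103115/3290590396·(-4499/1365) = 1/6 ✓
b·c³: 14271117289/95427121484·24389/2197 + (-199988325/3290590396)·(-1643032/91125) + 23103115/3290590396·1 = 3989074132556/1443746536245 ≠ 1/4 ⇒ order 3.
b·(c∘Ac): (-199988325/3290590396)·23954/2925 + 23103115/3290590396·(-4499/1365) = -66843344905/128333025444 ≠ 1/8
b·Ac²: (-199988325/3290590396)·(-5887/845) + 23103115/3290590396·9371396/798525 = 2921069206513/5774986144980 ≠ 1/12
b·A²c: 23103115/3290590396·(-609/130) = -2813959407/85555350296 ≠ 1/24

3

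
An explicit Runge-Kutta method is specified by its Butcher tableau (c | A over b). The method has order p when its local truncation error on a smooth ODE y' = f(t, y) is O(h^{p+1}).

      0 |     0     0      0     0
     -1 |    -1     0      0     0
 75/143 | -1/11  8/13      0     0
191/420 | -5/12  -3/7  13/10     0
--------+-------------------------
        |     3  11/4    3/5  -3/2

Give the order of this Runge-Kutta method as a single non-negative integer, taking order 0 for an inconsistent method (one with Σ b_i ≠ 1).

b = (3, 11/4, 3/5, -3/2)
c = (0, -1, 75/143, 191/420)
Ac = (0, 0, -8/13, 171/154)
Σ b_i: 3·1 + 11/4·1 + 3/5·1 + (-3/2)·1 = 97/20 ≠ 1 ⇒ order 0.

0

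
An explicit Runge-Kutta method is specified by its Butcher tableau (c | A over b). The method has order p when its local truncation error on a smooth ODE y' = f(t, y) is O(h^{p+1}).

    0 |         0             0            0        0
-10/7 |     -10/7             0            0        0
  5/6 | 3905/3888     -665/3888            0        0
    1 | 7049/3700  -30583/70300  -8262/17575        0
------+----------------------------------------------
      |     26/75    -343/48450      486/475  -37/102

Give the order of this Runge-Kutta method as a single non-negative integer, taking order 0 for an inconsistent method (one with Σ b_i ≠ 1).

b = (26/75, -343/48450, 486/475, -37/102)
c = (0, -10/7, 5/6, 1)
Ac = (0, 0, 475/1944, 17/74)
Σ b_i: 26/75·1 + (-343/48450)·1 + 486/475·1 + (-37/102)·1 = 1 ✓
b·c: (-343/48450)·(-10/7) + 486/475·5/6 + (-37/102)·1 = 1/2 ✓
b·c²: (-343/48450)·100/49 + 486/475·25/36 + (-37/102)·1 = 1/3 ✓
b·Ac: 486/475·475/1944 + (-37/102)·17/74 = 1/6 ✓
b·c³: (-343/48450)·(-1000/343) + 486/475·125/216 + (-37/102)·1 = 1/4 ✓
b·(c∘Ac): 486/475·2375/11664 + (-37/102)·17/74 = 1/8 ✓
b·Ac²: 486/475·(-2375/6804) + (-37/102)·(-17/14) = 1/12 ✓
b·A²c: (-37/102)·(-17/148) = 1/24 ✓; 4 stages ⇒ order 4.

4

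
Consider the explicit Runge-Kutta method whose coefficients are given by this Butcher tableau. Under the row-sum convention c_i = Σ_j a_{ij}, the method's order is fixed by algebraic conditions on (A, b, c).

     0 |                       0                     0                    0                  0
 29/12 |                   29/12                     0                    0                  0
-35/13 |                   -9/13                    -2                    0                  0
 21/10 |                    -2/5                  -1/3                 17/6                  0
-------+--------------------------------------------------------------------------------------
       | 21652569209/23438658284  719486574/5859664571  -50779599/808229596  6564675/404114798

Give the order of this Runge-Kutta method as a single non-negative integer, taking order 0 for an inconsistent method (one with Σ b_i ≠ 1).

b = (21652569209/23438658284, 719486574/5859664571, -50779599/808229596, 6564675/404114798)
c = (0, 29/12, -35/13, 21/10)
Ac = (0, 0, -29/6, -3947/468)
Σ b_i: 21652569209/23438658284·1 + 719486574/5859664571·1 + (-50779599/808229596)·1 + 6564675/404114798·1 = 1 ✓
b·c: 719486574/5859664571·29/12 + (-50779599/808229596)·(-35/13) + 6564675/404114798·21/10 = 1/2 ✓
b·c²: 719486574/5859664571·841/144 + (-50779599/808229596)·1225/169 + 6564675/404114798·441/100 = 1/3 ✓
b·Ac: (-50779599/808229596)·(-29/6) + 6564675/404114798·(-3947/468) = 1/6 ✓
b·c³: 719486574/5859664571·24389/1728 + (-50779599/808229596)·(-42875/2197) + 6564675/404114798·9261/1000 = 11761937606723/3782514509280 ≠ 1/4 ⇒ order 3.
b·(c∘Ac): (-50779599/808229596)·1015/78 + 6564675/404114798·(-27629/1560) = -3573273515/3232918384 ≠ 1/8
b·Ac²: (-50779599/808229596)·(-841/72) + 6564675/404114798·1357271/73008 = 391817998471/378251450928 ≠ 1/12
b·A²c: 6564675/404114798·(-493/36) = -1078794925/4849377576 ≠ 1/24

3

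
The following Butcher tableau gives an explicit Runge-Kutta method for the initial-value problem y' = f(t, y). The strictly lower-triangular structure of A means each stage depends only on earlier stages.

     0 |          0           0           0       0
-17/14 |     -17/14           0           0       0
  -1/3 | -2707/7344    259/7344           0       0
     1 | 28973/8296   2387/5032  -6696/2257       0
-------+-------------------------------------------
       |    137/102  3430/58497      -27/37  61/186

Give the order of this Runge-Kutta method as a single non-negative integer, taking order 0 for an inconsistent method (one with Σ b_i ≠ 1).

4

b = (137/102, 3430/58497, -27/37, 61/186)
c = (0, -17/14, -1/3, 1)
Ac = (0, 0, -37/864, 403/976)
Σ b_i: 137/102·1 + 3430/58497·1 + (-27/37)·1 + 61/186·1 = 1 ✓
b·c: 3430/58497·(-17/14) + (-27/37)·(-1/3) + 61/186·1 = 1/2 ✓
b·c²: 3430/58497·289/196 + (-27/37)·1/9 + 61/186·1 = 1/3 ✓
b·Ac: (-27/37)·(-37/864) + 61/186·403/976 = 1/6 ✓
b·c³: 3430/58497·(-4913/2744) + (-27/37)·(-1/27) + 61/186·1 = 1/4 ✓
b·(c∘Ac): (-27/37)·37/2592 + 61/186·403/976 = 1/8 ✓
b·Ac²: (-27/37)·629/12096 + 61/186·5053/13664 = 1/12 ✓
b·A²c: 61/186·31/244 = 1/24 ✓; 4 stages ⇒ order 4.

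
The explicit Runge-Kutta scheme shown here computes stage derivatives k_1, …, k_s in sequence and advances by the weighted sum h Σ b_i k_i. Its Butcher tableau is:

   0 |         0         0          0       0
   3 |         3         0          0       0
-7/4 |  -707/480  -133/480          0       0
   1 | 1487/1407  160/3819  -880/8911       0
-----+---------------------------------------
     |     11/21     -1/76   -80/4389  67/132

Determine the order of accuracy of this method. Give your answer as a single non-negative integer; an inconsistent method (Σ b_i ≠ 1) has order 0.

4

b = (11/21, -1/76, -80/4389, 67/132)
c = (0, 3, -7/4, 1)
Ac = (0, 0, -133/160, 20/67)
Σ b_i: 11/21·1 + (-1/76)·1 + (-80/4389)·1 + 67/132·1 = 1 ✓
b·c: (-1/76)·3 + (-80/4389)·(-7/4) + 67/132·1 = 1/2 ✓
b·c²: (-1/76)·9 + (-80/4389)·49/16 + 67/132·1 = 1/3 ✓
b·Ac: (-80/4389)·(-133/160) + 67/132·20/67 = 1/6 ✓
b·c³: (-1/76)·27 + (-80/4389)·(-343/64) + 67/132·1 = 1/4 ✓
b·(c∘Ac): (-80/4389)·931/640 + 67/132·20/67 = 1/8 ✓
b·Ac²: (-80/4389)·(-399/160) + 67/132·5/67 = 1/12 ✓
b·A²c: 67/132·11/134 = 1/24 ✓; 4 stages ⇒ order 4.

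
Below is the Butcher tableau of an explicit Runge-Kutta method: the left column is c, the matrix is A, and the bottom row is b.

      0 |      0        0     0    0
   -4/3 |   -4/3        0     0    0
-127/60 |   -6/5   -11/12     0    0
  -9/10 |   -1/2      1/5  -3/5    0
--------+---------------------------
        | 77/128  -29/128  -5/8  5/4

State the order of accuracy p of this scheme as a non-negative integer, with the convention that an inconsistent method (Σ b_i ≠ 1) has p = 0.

2

b = (77/128, -29/128, -5/8, 5/4)
c = (0, -4/3, -127/60, -9/10)
Ac = (0, 0, 11/9, 301/300)
Σ b_i: 77/128·1 + (-29/128)·1 + (-5/8)·1 + 5/4·1 = 1 ✓
b·c: (-29/128)·(-4/3) + (-5/8)·(-127/60) + 5/4·(-9/10) = 1/2 ✓
b·c²: (-29/128)·16/9 + (-5/8)·16129/3600 + 5/4·81/100 = -12617/5760 ≠ 1/3 ⇒ order 2.
b·Ac: (-5/8)·11/9 + 5/4·301/300 = 353/720 ≠ 1/6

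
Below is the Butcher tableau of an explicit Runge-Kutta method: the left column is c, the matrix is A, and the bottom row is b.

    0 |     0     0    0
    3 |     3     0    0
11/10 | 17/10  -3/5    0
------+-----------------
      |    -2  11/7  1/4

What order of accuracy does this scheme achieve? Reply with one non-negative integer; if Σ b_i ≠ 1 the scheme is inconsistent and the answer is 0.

b = (-2, 11/7, 1/4)
c = (0, 3, 11/10)
Ac = (0, 0, -9/5)
Σ b_i: (-2)·1 + 11/7·1 + 1/4·1 = -5/28 ≠ 1 ⇒ order 0.

0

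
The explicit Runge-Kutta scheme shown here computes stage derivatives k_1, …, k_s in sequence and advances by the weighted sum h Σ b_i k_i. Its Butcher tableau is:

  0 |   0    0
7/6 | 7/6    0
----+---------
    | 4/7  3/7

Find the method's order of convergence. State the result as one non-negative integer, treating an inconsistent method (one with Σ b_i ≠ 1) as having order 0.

2

b = (4/7, 3/7)
c = (0, 7/6)
Σ b_i: 4/7·1 + 3/7·1 = 1 ✓
b·c: 3/7·7/6 = 1/2 ✓; 2 stages ⇒ order 2.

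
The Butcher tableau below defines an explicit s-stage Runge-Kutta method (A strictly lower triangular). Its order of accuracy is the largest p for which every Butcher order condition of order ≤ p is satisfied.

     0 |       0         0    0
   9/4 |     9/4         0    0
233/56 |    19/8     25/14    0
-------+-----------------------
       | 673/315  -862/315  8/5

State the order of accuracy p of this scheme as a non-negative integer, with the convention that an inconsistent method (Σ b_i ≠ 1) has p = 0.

2

b = (673/315, -862/315, 8/5)
c = (0, 9/4, 233/56)
Ac = (0, 0, 225/56)
Σ b_i: 673/315·1 + (-862/315)·1 + 8/5·1 = 1 ✓
b·c: (-862/315)·9/4 + 8/5·233/56 = 1/2 ✓
b·c²: (-862/315)·81/16 + 8/5·54289/3136 = 3392/245 ≠ 1/3 ⇒ order 2.
b·Ac: 8/5·225/56 = 45/7 ≠ 1/6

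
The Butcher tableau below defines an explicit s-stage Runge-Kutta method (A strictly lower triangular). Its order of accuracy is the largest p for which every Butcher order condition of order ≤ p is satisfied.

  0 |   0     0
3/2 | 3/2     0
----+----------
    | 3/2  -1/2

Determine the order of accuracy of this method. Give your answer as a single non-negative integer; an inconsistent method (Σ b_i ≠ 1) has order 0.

1

b = (3/2, -1/2)
c = (0, 3/2)
Σ b_i: 3/2·1 + (-1/2)·1 = 1 ✓
b·c: (-1/2)·3/2 = -3/4 ≠ 1/2 ⇒ order 1.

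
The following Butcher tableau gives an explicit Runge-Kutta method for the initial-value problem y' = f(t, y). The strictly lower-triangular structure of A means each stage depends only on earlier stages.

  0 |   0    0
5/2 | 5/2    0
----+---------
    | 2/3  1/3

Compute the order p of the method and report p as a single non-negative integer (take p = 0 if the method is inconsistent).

1

b = (2/3, 1/3)
c = (0, 5/2)
Σ b_i: 2/3·1 + 1/3·1 = 1 ✓
b·c: 1/3·5/2 = 5/6 ≠ 1/2 ⇒ order 1.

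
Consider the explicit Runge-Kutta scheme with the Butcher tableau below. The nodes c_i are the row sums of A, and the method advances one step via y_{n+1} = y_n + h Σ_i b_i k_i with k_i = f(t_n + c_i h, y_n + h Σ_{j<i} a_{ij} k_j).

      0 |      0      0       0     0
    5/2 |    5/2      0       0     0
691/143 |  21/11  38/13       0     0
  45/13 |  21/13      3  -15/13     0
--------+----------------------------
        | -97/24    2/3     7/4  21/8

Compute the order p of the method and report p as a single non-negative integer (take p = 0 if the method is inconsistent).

b = (-97/24, 2/3, 7/4, 21/8)
c = (0, 5/2, 691/143, 45/13)
Ac = (0, 0, 95/13, 7155/3718)
Σ b_i: (-97/24)·1 + 2/3·1 + 7/4·1 + 21/8·1 = 1 ✓
b·c: 2/3·5/2 + 7/4·691/143 + 21/8·45/13 = 65927/3432 ≠ 1/2 ⇒ order 1.

1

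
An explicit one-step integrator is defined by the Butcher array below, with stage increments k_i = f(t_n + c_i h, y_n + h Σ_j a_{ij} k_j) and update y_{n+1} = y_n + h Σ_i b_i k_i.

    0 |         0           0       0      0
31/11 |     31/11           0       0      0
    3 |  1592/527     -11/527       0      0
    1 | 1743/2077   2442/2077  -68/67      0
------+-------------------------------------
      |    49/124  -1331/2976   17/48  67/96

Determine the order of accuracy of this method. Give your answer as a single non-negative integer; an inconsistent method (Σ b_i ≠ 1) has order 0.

b = (49/124, -1331/2976, 17/48, 67/96)
c = (0, 31/11, 3, 1)
Ac = (0, 0, -1/17, 18/67)
Σ b_i: 49/124·1 + (-1331/2976)·1 + 17/48·1 + 67/96·1 = 1 ✓
b·c: (-1331/2976)·31/11 + 17/48·3 + 67/96·1 = 1/2 ✓
b·c²: (-1331/2976)·961/121 + 17/48·9 + 67/96·1 = 1/3 ✓
b·Ac: 17/48·(-1/17) + 67/96·18/67 = 1/6 ✓
b·c³: (-1331/2976)·29791/1331 + 17/48·27 + 67/96·1 = 1/4 ✓
b·(c∘Ac): 17/48·(-3/17) + 67/96·18/67 = 1/8 ✓
b·Ac²: 17/48·(-31/187) + 67/96·150/737 = 1/12 ✓
b·A²c: 67/96·4/67 = 1/24 ✓; 4 stages ⇒ order 4.

4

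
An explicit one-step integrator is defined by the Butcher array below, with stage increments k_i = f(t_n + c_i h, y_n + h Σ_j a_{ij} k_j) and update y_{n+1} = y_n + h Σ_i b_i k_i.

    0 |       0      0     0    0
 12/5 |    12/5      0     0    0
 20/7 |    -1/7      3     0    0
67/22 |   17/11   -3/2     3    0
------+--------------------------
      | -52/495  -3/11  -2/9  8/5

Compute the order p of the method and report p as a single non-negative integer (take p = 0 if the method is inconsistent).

1

b = (-52/495, -3/11, -2/9, 8/5)
c = (0, 12/5, 20/7, 67/22)
Ac = (0, 0, 36/5, 174/35)
Σ b_i: (-52/495)·1 + (-3/11)·1 + (-2/9)·1 + 8/5·1 = 1 ✓
b·c: (-3/11)·12/5 + (-2/9)·20/7 + 8/5·67/22 = 12416/3465 ≠ 1/2 ⇒ order 1.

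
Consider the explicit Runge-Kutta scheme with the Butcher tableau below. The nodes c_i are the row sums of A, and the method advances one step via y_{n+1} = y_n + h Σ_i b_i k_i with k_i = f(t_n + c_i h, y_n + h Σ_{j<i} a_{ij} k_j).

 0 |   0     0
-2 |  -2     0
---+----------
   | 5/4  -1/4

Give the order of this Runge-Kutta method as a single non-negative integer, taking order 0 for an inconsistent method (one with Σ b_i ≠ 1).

b = (5/4, -1/4)
c = (0, -2)
Σ b_i: 5/4·1 + (-1/4)·1 = 1 ✓
b·c: (-1/4)·(-2) = 1/2 ✓; 2 stages ⇒ order 2.

2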